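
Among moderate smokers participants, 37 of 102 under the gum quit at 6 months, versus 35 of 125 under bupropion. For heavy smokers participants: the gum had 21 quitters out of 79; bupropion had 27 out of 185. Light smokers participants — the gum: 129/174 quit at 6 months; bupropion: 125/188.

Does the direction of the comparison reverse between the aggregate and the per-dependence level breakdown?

No

Moderate smokers: the gum 37/102 = 36.3%, bupropion 35/125 = 28.0% → the gum
Heavy smokers: the gum 21/79 = 26.6%, bupropion 27/185 = 14.6% → the gum
Light smokers: the gum 129/174 = 74.1%, bupropion 125/188 = 66.5% → the gum
Overall: the gum 187/355 = 52.7%, bupropion 187/498 = 37.6% → the gum
The gum wins overall and in every dependence group — no reversal.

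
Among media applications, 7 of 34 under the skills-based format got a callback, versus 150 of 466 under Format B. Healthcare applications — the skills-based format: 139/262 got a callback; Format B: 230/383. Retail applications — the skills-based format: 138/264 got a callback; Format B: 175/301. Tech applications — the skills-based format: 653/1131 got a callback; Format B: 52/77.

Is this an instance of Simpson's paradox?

Yes

Media: the skills-based format 7/34 = 20.6%, Format B 150/466 = 32.2% → Format B
Healthcare: the skills-based format 139/262 = 53.1%, Format B 230/383 = 60.1% → Format B
Retail: the skills-based format 138/264 = 52.3%, Format B 175/301 = 58.1% → Format B
Tech: the skills-based format 653/1131 = 57.7%, Format B 52/77 = 67.5% → Format B
Overall: the skills-based format 937/1691 = 55.4%, Format B 607/1227 = 49.5% → the skills-based format
Format B wins each industry group but the skills-based format wins overall — the comparison reverses. Format B's applications skew toward media, which has a lower base rate.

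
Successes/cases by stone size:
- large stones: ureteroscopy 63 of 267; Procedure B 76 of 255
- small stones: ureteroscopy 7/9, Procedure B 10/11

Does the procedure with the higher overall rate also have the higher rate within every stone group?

Large stones: ureteroscopy 63/267 = 23.6%, Procedure B 76/255 = 29.8% → Procedure B
Small stones: ureteroscopy 7/9 = 77.8%, Procedure B 10/11 = 90.9% → Procedure B
Overall: ureteroscopy 70/276 = 25.4%, Procedure B 86/266 = 32.3% → Procedure B
Procedure B wins overall and in every stone group — no reversal.

Yes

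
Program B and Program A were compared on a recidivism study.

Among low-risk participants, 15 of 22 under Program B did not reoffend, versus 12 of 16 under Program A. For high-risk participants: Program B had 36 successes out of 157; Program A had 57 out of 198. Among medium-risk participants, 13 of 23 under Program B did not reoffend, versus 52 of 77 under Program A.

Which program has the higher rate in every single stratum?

Low-risk: Program B 15/22 = 68.2%, Program A 12/16 = 75.0% → Program A
High-risk: Program B 36/157 = 22.9%, Program A 57/198 = 28.8% → Program A
Medium-risk: Program B 13/23 = 56.5%, Program A 52/77 = 67.5% → Program A
Program A has the higher rate in all 3 groups.

Program A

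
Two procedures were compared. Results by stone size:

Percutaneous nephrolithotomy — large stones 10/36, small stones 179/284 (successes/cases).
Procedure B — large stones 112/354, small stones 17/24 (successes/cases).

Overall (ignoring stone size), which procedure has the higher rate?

percutaneous nephrolithotomy

Large stones: percutaneous nephrolithotomy 10/36 = 27.8%, Procedure B 112/354 = 31.6% → Procedure B
Small stones: percutaneous nephrolithotomy 179/284 = 63.0%, Procedure B 17/24 = 70.8% → Procedure B
Overall: percutaneous nephrolithotomy 189/320 = 59.1%, Procedure B 129/378 = 34.1% → percutaneous nephrolithotomy
(Procedure B wins every stone group but percutaneous nephrolithotomy wins overall — Procedure B's cases skew toward the low-rate large stones group.)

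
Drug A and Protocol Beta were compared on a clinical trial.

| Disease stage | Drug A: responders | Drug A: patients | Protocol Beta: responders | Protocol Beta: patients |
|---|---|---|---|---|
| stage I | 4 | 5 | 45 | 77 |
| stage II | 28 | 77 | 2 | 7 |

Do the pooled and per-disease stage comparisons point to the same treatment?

Stage I: Drug A 4/5 = 80.0%, Protocol Beta 45/77 = 58.4% → Drug A
Stage II: Drug A 28/77 = 36.4%, Protocol Beta 2/7 = 28.6% → Drug A
Overall: Drug A 32/82 = 39.0%, Protocol Beta 47/84 = 56.0% → Protocol Beta
Drug A wins each disease group but Protocol Beta wins overall — the comparison reverses. Drug A's patients skew toward stage II, which has a lower base rate.

No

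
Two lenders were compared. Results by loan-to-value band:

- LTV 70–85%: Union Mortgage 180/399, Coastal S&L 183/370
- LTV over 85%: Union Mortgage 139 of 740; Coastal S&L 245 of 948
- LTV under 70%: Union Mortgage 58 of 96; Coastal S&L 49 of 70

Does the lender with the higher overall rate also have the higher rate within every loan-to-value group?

Yes

LTV 70–85%: Union Mortgage 180/399 = 45.1%, Coastal S&L 183/370 = 49.5% → Coastal S&L
LTV over 85%: Union Mortgage 139/740 = 18.8%, Coastal S&L 245/948 = 25.8% → Coastal S&L
LTV under 70%: Union Mortgage 58/96 = 60.4%, Coastal S&L 49/70 = 70.0% → Coastal S&L
Overall: Union Mortgage 377/1235 = 30.5%, Coastal S&L 477/1388 = 34.4% → Coastal S&L
Coastal S&L wins overall and in every loan-to-value group — no reversal.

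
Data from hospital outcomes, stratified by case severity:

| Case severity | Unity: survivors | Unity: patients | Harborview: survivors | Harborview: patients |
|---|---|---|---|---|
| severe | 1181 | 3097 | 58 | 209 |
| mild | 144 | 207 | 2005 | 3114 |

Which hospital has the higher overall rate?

Severe: Unity 1181/3097 = 38.1%, Harborview 58/209 = 27.8% → Unity
Mild: Unity 144/207 = 69.6%, Harborview 2005/3114 = 64.4% → Unity
Overall: Unity 1325/3304 = 40.1%, Harborview 2063/3323 = 62.1% → Harborview
(Unity wins every case group but Harborview wins overall — Unity's patients skew toward the low-rate severe group.)

Harborview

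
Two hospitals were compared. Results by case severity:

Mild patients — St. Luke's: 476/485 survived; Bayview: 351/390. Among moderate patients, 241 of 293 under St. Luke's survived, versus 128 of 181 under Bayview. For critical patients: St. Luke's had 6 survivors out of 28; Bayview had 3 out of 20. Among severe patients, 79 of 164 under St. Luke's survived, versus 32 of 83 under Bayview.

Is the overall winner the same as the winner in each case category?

Yes

Mild: St. Luke's 476/485 = 98.1%, Bayview 351/390 = 90.0% → St. Luke's
Moderate: St. Luke's 241/293 = 82.3%, Bayview 128/181 = 70.7% → St. Luke's
Critical: St. Luke's 6/28 = 21.4%, Bayview 3/20 = 15.0% → St. Luke's
Severe: St. Luke's 79/164 = 48.2%, Bayview 32/83 = 38.6% → St. Luke's
Overall: St. Luke's 802/970 = 82.7%, Bayview 514/674 = 76.3% → St. Luke's
St. Luke's wins overall and in every case group — no reversal.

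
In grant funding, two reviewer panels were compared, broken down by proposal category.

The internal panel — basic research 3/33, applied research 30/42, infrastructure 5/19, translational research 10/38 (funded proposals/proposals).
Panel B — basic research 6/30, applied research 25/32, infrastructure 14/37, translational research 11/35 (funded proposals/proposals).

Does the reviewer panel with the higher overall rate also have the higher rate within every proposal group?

Basic research: the internal panel 3/33 = 9.1%, Panel B 6/30 = 20.0% → Panel B
Applied research: the internal panel 30/42 = 71.4%, Panel B 25/32 = 78.1% → Panel B
Infrastructure: the internal panel 5/19 = 26.3%, Panel B 14/37 = 37.8% → Panel B
Translational research: the internal panel 10/38 = 26.3%, Panel B 11/35 = 31.4% → Panel B
Overall: the internal panel 48/132 = 36.4%, Panel B 56/134 = 41.8% → Panel B
Panel B wins overall and in every proposal group — no reversal.

Yes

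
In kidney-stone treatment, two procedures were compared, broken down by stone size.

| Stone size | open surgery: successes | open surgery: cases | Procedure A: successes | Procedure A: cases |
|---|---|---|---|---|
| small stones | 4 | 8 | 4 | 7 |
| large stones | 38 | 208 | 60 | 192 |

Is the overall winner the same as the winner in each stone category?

Yes

Small stones: open surgery 4/8 = 50.0%, Procedure A 4/7 = 57.1% → Procedure A
Large stones: open surgery 38/208 = 18.3%, Procedure A 60/192 = 31.2% → Procedure A
Overall: open surgery 42/216 = 19.4%, Procedure A 64/199 = 32.2% → Procedure A
Procedure A wins overall and in every stone group — no reversal.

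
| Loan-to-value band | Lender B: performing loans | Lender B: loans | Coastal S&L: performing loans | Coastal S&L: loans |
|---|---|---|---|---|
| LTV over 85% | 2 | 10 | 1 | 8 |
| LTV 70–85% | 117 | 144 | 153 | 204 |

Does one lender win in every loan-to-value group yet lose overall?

No

LTV over 85%: Lender B 2/10 = 20.0%, Coastal S&L 1/8 = 12.5% → Lender B
LTV 70–85%: Lender B 117/144 = 81.2%, Coastal S&L 153/204 = 75.0% → Lender B
Overall: Lender B 119/154 = 77.3%, Coastal S&L 154/212 = 72.6% → Lender B
Lender B wins overall and in every loan-to-value group — no reversal.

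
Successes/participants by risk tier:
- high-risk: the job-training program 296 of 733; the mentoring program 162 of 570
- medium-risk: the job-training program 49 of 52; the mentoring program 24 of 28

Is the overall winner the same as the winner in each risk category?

High-risk: the job-training program 296/733 = 40.4%, the mentoring program 162/570 = 28.4% → the job-training program
Medium-risk: the job-training program 49/52 = 94.2%, the mentoring program 24/28 = 85.7% → the job-training program
Overall: the job-training program 345/785 = 43.9%, the mentoring program 186/598 = 31.1% → the job-training program
The job-training program wins overall and in every risk group — no reversal.

Yes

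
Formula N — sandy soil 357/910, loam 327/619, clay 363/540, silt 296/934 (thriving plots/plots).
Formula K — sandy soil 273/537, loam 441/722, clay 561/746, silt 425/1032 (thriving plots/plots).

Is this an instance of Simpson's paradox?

Sandy soil: Formula N 357/910 = 39.2%, Formula K 273/537 = 50.8% → Formula K
Loam: Formula N 327/619 = 52.8%, Formula K 441/722 = 61.1% → Formula K
Clay: Formula N 363/540 = 67.2%, Formula K 561/746 = 75.2% → Formula K
Silt: Formula N 296/934 = 31.7%, Formula K 425/1032 = 41.2% → Formula K
Overall: Formula N 1343/3003 = 44.7%, Formula K 1700/3037 = 56.0% → Formula K
Formula K wins overall and in every soil group — no reversal.

No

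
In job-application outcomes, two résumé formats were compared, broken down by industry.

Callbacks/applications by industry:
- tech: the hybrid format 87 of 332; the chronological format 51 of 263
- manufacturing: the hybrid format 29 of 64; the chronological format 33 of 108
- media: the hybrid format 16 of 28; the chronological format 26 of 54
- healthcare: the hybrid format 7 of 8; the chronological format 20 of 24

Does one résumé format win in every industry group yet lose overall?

Tech: the hybrid format 87/332 = 26.2%, the chronological format 51/263 = 19.4% → the hybrid format
Manufacturing: the hybrid format 29/64 = 45.3%, the chronological format 33/108 = 30.6% → the hybrid format
Media: the hybrid format 16/28 = 57.1%, the chronological format 26/54 = 48.1% → the hybrid format
Healthcare: the hybrid format 7/8 = 87.5%, the chronological format 20/24 = 83.3% → the hybrid format
Overall: the hybrid format 139/432 = 32.2%, the chronological format 130/449 = 29.0% → the hybrid format
The hybrid format wins overall and in every industry group — no reversal.

No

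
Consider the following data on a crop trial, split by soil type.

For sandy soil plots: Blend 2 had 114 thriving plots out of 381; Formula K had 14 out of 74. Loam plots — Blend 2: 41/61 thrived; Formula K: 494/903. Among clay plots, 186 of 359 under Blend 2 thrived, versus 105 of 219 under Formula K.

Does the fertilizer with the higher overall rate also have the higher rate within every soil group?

Sandy soil: Blend 2 114/381 = 29.9%, Formula K 14/74 = 18.9% → Blend 2
Loam: Blend 2 41/61 = 67.2%, Formula K 494/903 = 54.7% → Blend 2
Clay: Blend 2 186/359 = 51.8%, Formula K 105/219 = 47.9% → Blend 2
Overall: Blend 2 341/801 = 42.6%, Formula K 613/1196 = 51.3% → Formula K
Blend 2 wins each soil group but Formula K wins overall — the comparison reverses. Blend 2's plots skew toward sandy soil, which has a lower base rate.

No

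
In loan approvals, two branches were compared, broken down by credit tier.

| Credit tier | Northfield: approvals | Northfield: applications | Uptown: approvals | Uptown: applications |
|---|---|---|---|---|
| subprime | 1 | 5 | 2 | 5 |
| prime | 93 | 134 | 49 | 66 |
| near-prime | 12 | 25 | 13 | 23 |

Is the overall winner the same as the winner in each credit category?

Subprime: Northfield 1/5 = 20.0%, Uptown 2/5 = 40.0% → Uptown
Prime: Northfield 93/134 = 69.4%, Uptown 49/66 = 74.2% → Uptown
Near-prime: Northfield 12/25 = 48.0%, Uptown 13/23 = 56.5% → Uptown
Overall: Northfield 106/164 = 64.6%, Uptown 64/94 = 68.1% → Uptown
Uptown wins overall and in every credit group — no reversal.

Yes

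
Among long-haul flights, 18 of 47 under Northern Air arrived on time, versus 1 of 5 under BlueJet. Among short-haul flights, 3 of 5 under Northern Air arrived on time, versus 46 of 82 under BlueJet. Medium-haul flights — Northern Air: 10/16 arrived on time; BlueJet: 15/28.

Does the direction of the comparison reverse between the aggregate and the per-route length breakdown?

Long-haul: Northern Air 18/47 = 38.3%, BlueJet 1/5 = 20.0% → Northern Air
Short-haul: Northern Air 3/5 = 60.0%, BlueJet 46/82 = 56.1% → Northern Air
Medium-haul: Northern Air 10/16 = 62.5%, BlueJet 15/28 = 53.6% → Northern Air
Overall: Northern Air 31/68 = 45.6%, BlueJet 62/115 = 53.9% → BlueJet
Northern Air wins each route group but BlueJet wins overall — the comparison reverses. Northern Air's flights skew toward long-haul, which has a lower base rate.

Yes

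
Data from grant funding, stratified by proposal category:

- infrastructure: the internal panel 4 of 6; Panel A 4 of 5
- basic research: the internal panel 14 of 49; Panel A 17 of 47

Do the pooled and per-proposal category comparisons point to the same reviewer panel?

Infrastructure: the internal panel 4/6 = 66.7%, Panel A 4/5 = 80.0% → Panel A
Basic research: the internal panel 14/49 = 28.6%, Panel A 17/47 = 36.2% → Panel A
Overall: the internal panel 18/55 = 32.7%, Panel A 21/52 = 40.4% → Panel A
Panel A wins overall and in every proposal group — no reversal.

Yes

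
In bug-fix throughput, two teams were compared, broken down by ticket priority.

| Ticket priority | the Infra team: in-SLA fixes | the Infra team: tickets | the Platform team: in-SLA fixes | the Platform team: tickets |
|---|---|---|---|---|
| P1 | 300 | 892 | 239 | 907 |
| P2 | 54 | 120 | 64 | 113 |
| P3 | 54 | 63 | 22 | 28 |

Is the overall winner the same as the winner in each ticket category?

P1: the Infra team 300/892 = 33.6%, the Platform team 239/907 = 26.4% → the Infra team
P2: the Infra team 54/120 = 45.0%, the Platform team 64/113 = 56.6% → the Platform team
P3: the Infra team 54/63 = 85.7%, the Platform team 22/28 = 78.6% → the Infra team
Overall: the Infra team 408/1075 = 38.0%, the Platform team 325/1048 = 31.0% → the Infra team
Neither sweeps: the Infra team wins 2 of 3 groups, the Platform team wins 1. The Infra team wins overall but not every group — no Simpson reversal.

No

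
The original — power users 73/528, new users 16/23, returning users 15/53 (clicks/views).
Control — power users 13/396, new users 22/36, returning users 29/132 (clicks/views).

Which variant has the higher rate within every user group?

the original

Power users: the original 73/528 = 13.8%, Control 13/396 = 3.3% → the original
New users: the original 16/23 = 69.6%, Control 22/36 = 61.1% → the original
Returning users: the original 15/53 = 28.3%, Control 29/132 = 22.0% → the original
The original has the higher rate in all 3 groups.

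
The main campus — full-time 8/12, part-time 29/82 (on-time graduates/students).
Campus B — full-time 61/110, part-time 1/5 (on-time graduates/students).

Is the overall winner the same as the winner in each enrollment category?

No

Full-time: the main campus 8/12 = 66.7%, Campus B 61/110 = 55.5% → the main campus
Part-time: the main campus 29/82 = 35.4%, Campus B 1/5 = 20.0% → the main campus
Overall: the main campus 37/94 = 39.4%, Campus B 62/115 = 53.9% → Campus B
The main campus wins each enrollment group but Campus B wins overall — the comparison reverses. The main campus's students skew toward part-time, which has a lower base rate.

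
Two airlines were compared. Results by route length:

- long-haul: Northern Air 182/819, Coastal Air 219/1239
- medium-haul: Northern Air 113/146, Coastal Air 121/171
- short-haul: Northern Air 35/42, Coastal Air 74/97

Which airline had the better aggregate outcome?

Northern Air

Long-haul: Northern Air 182/819 = 22.2%, Coastal Air 219/1239 = 17.7% → Northern Air
Medium-haul: Northern Air 113/146 = 77.4%, Coastal Air 121/171 = 70.8% → Northern Air
Short-haul: Northern Air 35/42 = 83.3%, Coastal Air 74/97 = 76.3% → Northern Air
Overall: Northern Air 330/1007 = 32.8%, Coastal Air 414/1507 = 27.5% → Northern Air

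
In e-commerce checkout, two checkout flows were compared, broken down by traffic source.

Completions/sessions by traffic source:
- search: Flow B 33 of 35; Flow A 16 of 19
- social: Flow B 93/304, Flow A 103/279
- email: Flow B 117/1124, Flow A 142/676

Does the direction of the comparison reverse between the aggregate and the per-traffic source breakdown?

Search: Flow B 33/35 = 94.3%, Flow A 16/19 = 84.2% → Flow B
Social: Flow B 93/304 = 30.6%, Flow A 103/279 = 36.9% → Flow A
Email: Flow B 117/1124 = 10.4%, Flow A 142/676 = 21.0% → Flow A
Overall: Flow B 243/1463 = 16.6%, Flow A 261/974 = 26.8% → Flow A
Neither sweeps: Flow B wins 1 of 3 groups, Flow A wins 2. Flow A wins overall but not every group — no Simpson reversal.

No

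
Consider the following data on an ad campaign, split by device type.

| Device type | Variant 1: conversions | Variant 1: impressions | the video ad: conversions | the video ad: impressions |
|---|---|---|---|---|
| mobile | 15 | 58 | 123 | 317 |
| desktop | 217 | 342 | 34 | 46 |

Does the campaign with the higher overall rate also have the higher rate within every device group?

Mobile: Variant 1 15/58 = 25.9%, the video ad 123/317 = 38.8% → the video ad
Desktop: Variant 1 217/342 = 63.5%, the video ad 34/46 = 73.9% → the video ad
Overall: Variant 1 232/400 = 58.0%, the video ad 157/363 = 43.3% → Variant 1
The video ad wins each device group but Variant 1 wins overall — the comparison reverses. The video ad's impressions skew toward mobile, which has a lower base rate.

No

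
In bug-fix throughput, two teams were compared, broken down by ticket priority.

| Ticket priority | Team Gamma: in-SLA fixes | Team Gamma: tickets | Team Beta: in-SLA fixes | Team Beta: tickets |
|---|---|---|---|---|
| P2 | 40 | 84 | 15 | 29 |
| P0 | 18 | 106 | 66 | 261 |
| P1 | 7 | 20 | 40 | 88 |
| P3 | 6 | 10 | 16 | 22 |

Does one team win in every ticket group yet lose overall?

No

P2: Team Gamma 40/84 = 47.6%, Team Beta 15/29 = 51.7% → Team Beta
P0: Team Gamma 18/106 = 17.0%, Team Beta 66/261 = 25.3% → Team Beta
P1: Team Gamma 7/20 = 35.0%, Team Beta 40/88 = 45.5% → Team Beta
P3: Team Gamma 6/10 = 60.0%, Team Beta 16/22 = 72.7% → Team Beta
Overall: Team Gamma 71/220 = 32.3%, Team Beta 137/400 = 34.2% → Team Beta
Team Beta wins overall and in every ticket group — no reversal.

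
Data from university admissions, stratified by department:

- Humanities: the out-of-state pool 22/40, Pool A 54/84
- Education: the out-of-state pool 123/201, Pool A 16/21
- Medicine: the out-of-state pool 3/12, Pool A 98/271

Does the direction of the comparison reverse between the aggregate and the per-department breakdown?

Yes

Humanities: the out-of-state pool 22/40 = 55.0%, Pool A 54/84 = 64.3% → Pool A
Education: the out-of-state pool 123/201 = 61.2%, Pool A 16/21 = 76.2% → Pool A
Medicine: the out-of-state pool 3/12 = 25.0%, Pool A 98/271 = 36.2% → Pool A
Overall: the out-of-state pool 148/253 = 58.5%, Pool A 168/376 = 44.7% → the out-of-state pool
Pool A wins each department group but the out-of-state pool wins overall — the comparison reverses. Pool A's applicants skew toward Medicine, which has a lower base rate.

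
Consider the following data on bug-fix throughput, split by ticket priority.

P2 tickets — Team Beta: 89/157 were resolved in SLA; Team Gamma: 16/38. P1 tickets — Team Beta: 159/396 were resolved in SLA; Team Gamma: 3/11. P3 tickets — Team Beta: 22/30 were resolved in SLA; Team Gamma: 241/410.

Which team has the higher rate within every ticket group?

P2: Team Beta 89/157 = 56.7%, Team Gamma 16/38 = 42.1% → Team Beta
P1: Team Beta 159/396 = 40.2%, Team Gamma 3/11 = 27.3% → Team Beta
P3: Team Beta 22/30 = 73.3%, Team Gamma 241/410 = 58.8% → Team Beta
Team Beta has the higher rate in all 3 groups.

Team Beta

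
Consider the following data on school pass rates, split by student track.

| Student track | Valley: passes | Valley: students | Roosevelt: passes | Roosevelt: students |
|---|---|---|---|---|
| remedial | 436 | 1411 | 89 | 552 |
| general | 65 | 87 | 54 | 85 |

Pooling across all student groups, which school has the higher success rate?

Remedial: Valley 436/1411 = 30.9%, Roosevelt 89/552 = 16.1% → Valley
General: Valley 65/87 = 74.7%, Roosevelt 54/85 = 63.5% → Valley
Overall: Valley 501/1498 = 33.4%, Roosevelt 143/637 = 22.4% → Valley

Valley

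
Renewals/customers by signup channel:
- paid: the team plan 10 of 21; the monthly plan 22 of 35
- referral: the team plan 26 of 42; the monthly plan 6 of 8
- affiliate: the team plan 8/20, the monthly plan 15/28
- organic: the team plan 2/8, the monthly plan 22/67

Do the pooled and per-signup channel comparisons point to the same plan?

No

Paid: the team plan 10/21 = 47.6%, the monthly plan 22/35 = 62.9% → the monthly plan
Referral: the team plan 26/42 = 61.9%, the monthly plan 6/8 = 75.0% → the monthly plan
Affiliate: the team plan 8/20 = 40.0%, the monthly plan 15/28 = 53.6% → the monthly plan
Organic: the team plan 2/8 = 25.0%, the monthly plan 22/67 = 32.8% → the monthly plan
Overall: the team plan 46/91 = 50.5%, the monthly plan 65/138 = 47.1% → the team plan
The monthly plan wins each signup group but the team plan wins overall — the comparison reverses. The monthly plan's customers skew toward organic, which has a lower base rate.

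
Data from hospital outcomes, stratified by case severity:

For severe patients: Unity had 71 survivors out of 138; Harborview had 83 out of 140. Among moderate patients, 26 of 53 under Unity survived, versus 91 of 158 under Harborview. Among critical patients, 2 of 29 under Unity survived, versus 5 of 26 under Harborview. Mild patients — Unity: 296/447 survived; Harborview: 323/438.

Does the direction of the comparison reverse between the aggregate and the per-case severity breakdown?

No

Severe: Unity 71/138 = 51.4%, Harborview 83/140 = 59.3% → Harborview
Moderate: Unity 26/53 = 49.1%, Harborview 91/158 = 57.6% → Harborview
Critical: Unity 2/29 = 6.9%, Harborview 5/26 = 19.2% → Harborview
Mild: Unity 296/447 = 66.2%, Harborview 323/438 = 73.7% → Harborview
Overall: Unity 395/667 = 59.2%, Harborview 502/762 = 65.9% → Harborview
Harborview wins overall and in every case group — no reversal.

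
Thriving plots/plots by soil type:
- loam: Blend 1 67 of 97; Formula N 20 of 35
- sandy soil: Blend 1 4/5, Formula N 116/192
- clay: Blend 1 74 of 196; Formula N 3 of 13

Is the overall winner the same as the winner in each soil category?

No

Loam: Blend 1 67/97 = 69.1%, Formula N 20/35 = 57.1% → Blend 1
Sandy soil: Blend 1 4/5 = 80.0%, Formula N 116/192 = 60.4% → Blend 1
Clay: Blend 1 74/196 = 37.8%, Formula N 3/13 = 23.1% → Blend 1
Overall: Blend 1 145/298 = 48.7%, Formula N 139/240 = 57.9% → Formula N
Blend 1 wins each soil group but Formula N wins overall — the comparison reverses. Blend 1's plots skew toward clay, which has a lower base rate.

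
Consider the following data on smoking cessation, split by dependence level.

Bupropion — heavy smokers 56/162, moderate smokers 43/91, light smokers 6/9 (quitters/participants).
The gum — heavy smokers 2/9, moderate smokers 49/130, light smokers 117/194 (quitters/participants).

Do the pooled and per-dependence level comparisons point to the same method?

Heavy smokers: bupropion 56/162 = 34.6%, the gum 2/9 = 22.2% → bupropion
Moderate smokers: bupropion 43/91 = 47.3%, the gum 49/130 = 37.7% → bupropion
Light smokers: bupropion 6/9 = 66.7%, the gum 117/194 = 60.3% → bupropion
Overall: bupropion 105/262 = 40.1%, the gum 168/333 = 50.5% → the gum
Bupropion wins each dependence group but the gum wins overall — the comparison reverses. Bupropion's participants skew toward heavy smokers, which has a lower base rate.

No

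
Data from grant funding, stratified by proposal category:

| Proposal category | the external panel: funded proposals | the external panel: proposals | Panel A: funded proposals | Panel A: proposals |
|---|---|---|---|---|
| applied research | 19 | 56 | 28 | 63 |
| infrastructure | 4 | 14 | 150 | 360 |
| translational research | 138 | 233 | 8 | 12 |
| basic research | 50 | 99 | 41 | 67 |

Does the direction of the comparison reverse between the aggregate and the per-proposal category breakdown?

Yes

Applied research: the external panel 19/56 = 33.9%, Panel A 28/63 = 44.4% → Panel A
Infrastructure: the external panel 4/14 = 28.6%, Panel A 150/360 = 41.7% → Panel A
Translational research: the external panel 138/233 = 59.2%, Panel A 8/12 = 66.7% → Panel A
Basic research: the external panel 50/99 = 50.5%, Panel A 41/67 = 61.2% → Panel A
Overall: the external panel 211/402 = 52.5%, Panel A 227/502 = 45.2% → the external panel
Panel A wins each proposal group but the external panel wins overall — the comparison reverses. Panel A's proposals skew toward infrastructure, which has a lower base rate.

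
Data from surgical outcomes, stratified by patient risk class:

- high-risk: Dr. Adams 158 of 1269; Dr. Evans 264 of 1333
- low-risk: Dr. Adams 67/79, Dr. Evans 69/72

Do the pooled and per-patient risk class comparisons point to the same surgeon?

Yes

High-risk: Dr. Adams 158/1269 = 12.5%, Dr. Evans 264/1333 = 19.8% → Dr. Evans
Low-risk: Dr. Adams 67/79 = 84.8%, Dr. Evans 69/72 = 95.8% → Dr. Evans
Overall: Dr. Adams 225/1348 = 16.7%, Dr. Evans 333/1405 = 23.7% → Dr. Evans
Dr. Evans wins overall and in every patient risk group — no reversal.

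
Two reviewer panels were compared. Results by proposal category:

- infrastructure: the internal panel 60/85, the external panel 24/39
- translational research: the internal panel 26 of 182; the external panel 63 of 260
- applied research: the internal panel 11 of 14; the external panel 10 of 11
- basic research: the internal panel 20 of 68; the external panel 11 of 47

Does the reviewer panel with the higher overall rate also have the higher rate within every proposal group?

No

Infrastructure: the internal panel 60/85 = 70.6%, the external panel 24/39 = 61.5% → the internal panel
Translational research: the internal panel 26/182 = 14.3%, the external panel 63/260 = 24.2% → the external panel
Applied research: the internal panel 11/14 = 78.6%, the external panel 10/11 = 90.9% → the external panel
Basic research: the internal panel 20/68 = 29.4%, the external panel 11/47 = 23.4% → the internal panel
Overall: the internal panel 117/349 = 33.5%, the external panel 108/357 = 30.3% → the internal panel
Neither sweeps: the internal panel wins 2 of 4 groups, the external panel wins 2. The internal panel wins overall but not every group — no Simpson reversal.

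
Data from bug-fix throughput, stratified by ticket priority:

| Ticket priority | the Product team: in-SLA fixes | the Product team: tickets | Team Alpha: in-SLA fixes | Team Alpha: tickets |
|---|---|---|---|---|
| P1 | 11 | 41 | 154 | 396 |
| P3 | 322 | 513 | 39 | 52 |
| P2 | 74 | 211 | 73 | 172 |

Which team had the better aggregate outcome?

P1: the Product team 11/41 = 26.8%, Team Alpha 154/396 = 38.9% → Team Alpha
P3: the Product team 322/513 = 62.8%, Team Alpha 39/52 = 75.0% → Team Alpha
P2: the Product team 74/211 = 35.1%, Team Alpha 73/172 = 42.4% → Team Alpha
Overall: the Product team 407/765 = 53.2%, Team Alpha 266/620 = 42.9% → the Product team
(Team Alpha wins every ticket group but the Product team wins overall — Team Alpha's tickets skew toward the low-rate P1 group.)

the Product team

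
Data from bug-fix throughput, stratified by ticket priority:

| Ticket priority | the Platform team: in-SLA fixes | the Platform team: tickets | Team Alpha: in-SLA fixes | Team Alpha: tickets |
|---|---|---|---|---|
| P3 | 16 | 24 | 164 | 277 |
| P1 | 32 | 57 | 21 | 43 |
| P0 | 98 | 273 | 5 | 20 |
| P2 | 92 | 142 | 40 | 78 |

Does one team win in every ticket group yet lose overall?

Yes

P3: the Platform team 16/24 = 66.7%, Team Alpha 164/277 = 59.2% → the Platform team
P1: the Platform team 32/57 = 56.1%, Team Alpha 21/43 = 48.8% → the Platform team
P0: the Platform team 98/273 = 35.9%, Team Alpha 5/20 = 25.0% → the Platform team
P2: the Platform team 92/142 = 64.8%, Team Alpha 40/78 = 51.3% → the Platform team
Overall: the Platform team 238/496 = 48.0%, Team Alpha 230/418 = 55.0% → Team Alpha
The Platform team wins each ticket group but Team Alpha wins overall — the comparison reverses. The Platform team's tickets skew toward P0, which has a lower base rate.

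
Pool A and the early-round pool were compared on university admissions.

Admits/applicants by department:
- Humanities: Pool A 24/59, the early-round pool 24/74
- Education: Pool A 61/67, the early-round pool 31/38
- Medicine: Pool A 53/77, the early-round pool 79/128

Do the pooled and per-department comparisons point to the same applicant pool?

Yes

Humanities: Pool A 24/59 = 40.7%, the early-round pool 24/74 = 32.4% → Pool A
Education: Pool A 61/67 = 91.0%, the early-round pool 31/38 = 81.6% → Pool A
Medicine: Pool A 53/77 = 68.8%, the early-round pool 79/128 = 61.7% → Pool A
Overall: Pool A 138/203 = 68.0%, the early-round pool 134/240 = 55.8% → Pool A
Pool A wins overall and in every department group — no reversal.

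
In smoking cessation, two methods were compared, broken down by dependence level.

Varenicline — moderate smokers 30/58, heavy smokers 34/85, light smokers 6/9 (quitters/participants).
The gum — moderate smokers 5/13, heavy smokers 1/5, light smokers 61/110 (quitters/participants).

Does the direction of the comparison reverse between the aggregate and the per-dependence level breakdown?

Moderate smokers: varenicline 30/58 = 51.7%, the gum 5/13 = 38.5% → varenicline
Heavy smokers: varenicline 34/85 = 40.0%, the gum 1/5 = 20.0% → varenicline
Light smokers: varenicline 6/9 = 66.7%, the gum 61/110 = 55.5% → varenicline
Overall: varenicline 70/152 = 46.1%, the gum 67/128 = 52.3% → the gum
Varenicline wins each dependence group but the gum wins overall — the comparison reverses. Varenicline's participants skew toward heavy smokers, which has a lower base rate.

Yes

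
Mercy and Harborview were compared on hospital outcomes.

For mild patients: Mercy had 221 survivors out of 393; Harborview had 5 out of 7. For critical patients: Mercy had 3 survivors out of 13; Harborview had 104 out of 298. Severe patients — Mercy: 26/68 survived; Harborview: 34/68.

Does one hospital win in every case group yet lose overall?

Mild: Mercy 221/393 = 56.2%, Harborview 5/7 = 71.4% → Harborview
Critical: Mercy 3/13 = 23.1%, Harborview 104/298 = 34.9% → Harborview
Severe: Mercy 26/68 = 38.2%, Harborview 34/68 = 50.0% → Harborview
Overall: Mercy 250/474 = 52.7%, Harborview 143/373 = 38.3% → Mercy
Harborview wins each case group but Mercy wins overall — the comparison reverses. Harborview's patients skew toward critical, which has a lower base rate.

Yes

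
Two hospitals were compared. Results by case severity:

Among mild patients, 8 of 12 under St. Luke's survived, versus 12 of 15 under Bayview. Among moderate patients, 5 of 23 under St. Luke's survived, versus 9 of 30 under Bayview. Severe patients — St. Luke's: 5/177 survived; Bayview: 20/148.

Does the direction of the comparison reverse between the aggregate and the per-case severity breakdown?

Mild: St. Luke's 8/12 = 66.7%, Bayview 12/15 = 80.0% → Bayview
Moderate: St. Luke's 5/23 = 21.7%, Bayview 9/30 = 30.0% → Bayview
Severe: St. Luke's 5/177 = 2.8%, Bayview 20/148 = 13.5% → Bayview
Overall: St. Luke's 18/212 = 8.5%, Bayview 41/193 = 21.2% → Bayview
Bayview wins overall and in every case group — no reversal.

No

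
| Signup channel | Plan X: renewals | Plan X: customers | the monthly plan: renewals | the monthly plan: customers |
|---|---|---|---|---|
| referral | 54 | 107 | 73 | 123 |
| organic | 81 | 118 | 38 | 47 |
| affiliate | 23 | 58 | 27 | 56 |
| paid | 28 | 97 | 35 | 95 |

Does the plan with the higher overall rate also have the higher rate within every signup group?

Referral: Plan X 54/107 = 50.5%, the monthly plan 73/123 = 59.3% → the monthly plan
Organic: Plan X 81/118 = 68.6%, the monthly plan 38/47 = 80.9% → the monthly plan
Affiliate: Plan X 23/58 = 39.7%, the monthly plan 27/56 = 48.2% → the monthly plan
Paid: Plan X 28/97 = 28.9%, the monthly plan 35/95 = 36.8% → the monthly plan
Overall: Plan X 186/380 = 48.9%, the monthly plan 173/321 = 53.9% → the monthly plan
The monthly plan wins overall and in every signup group — no reversal.

Yes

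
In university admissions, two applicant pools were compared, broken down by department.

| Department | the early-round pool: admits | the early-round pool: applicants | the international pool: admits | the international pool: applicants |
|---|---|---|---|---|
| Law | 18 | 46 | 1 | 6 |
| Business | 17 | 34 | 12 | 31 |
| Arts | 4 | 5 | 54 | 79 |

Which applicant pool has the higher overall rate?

the international pool

Law: the early-round pool 18/46 = 39.1%, the international pool 1/6 = 16.7% → the early-round pool
Business: the early-round pool 17/34 = 50.0%, the international pool 12/31 = 38.7% → the early-round pool
Arts: the early-round pool 4/5 = 80.0%, the international pool 54/79 = 68.4% → the early-round pool
Overall: the early-round pool 39/85 = 45.9%, the international pool 67/116 = 57.8% → the international pool
(The early-round pool wins every department group but the international pool wins overall — the early-round pool's applicants skew toward the low-rate Law group.)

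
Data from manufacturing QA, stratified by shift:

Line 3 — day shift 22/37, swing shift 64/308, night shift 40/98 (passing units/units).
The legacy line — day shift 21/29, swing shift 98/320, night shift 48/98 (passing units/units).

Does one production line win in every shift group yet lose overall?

Day shift: Line 3 22/37 = 59.5%, the legacy line 21/29 = 72.4% → the legacy line
Swing shift: Line 3 64/308 = 20.8%, the legacy line 98/320 = 30.6% → the legacy line
Night shift: Line 3 40/98 = 40.8%, the legacy line 48/98 = 49.0% → the legacy line
Overall: Line 3 126/443 = 28.4%, the legacy line 167/447 = 37.4% → the legacy line
The legacy line wins overall and in every shift group — no reversal.

No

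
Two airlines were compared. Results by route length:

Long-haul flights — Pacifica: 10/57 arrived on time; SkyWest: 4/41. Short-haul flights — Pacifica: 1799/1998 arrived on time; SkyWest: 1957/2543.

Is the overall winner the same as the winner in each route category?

Long-haul: Pacifica 10/57 = 17.5%, SkyWest 4/41 = 9.8% → Pacifica
Short-haul: Pacifica 1799/1998 = 90.0%, SkyWest 1957/2543 = 77.0% → Pacifica
Overall: Pacifica 1809/2055 = 88.0%, SkyWest 1961/2584 = 75.9% → Pacifica
Pacifica wins overall and in every route group — no reversal.

Yes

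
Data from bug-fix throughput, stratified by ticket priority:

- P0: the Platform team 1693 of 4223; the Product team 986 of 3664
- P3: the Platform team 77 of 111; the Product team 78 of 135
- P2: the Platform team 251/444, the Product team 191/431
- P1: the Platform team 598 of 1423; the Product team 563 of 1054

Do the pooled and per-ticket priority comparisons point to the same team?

P0: the Platform team 1693/4223 = 40.1%, the Product team 986/3664 = 26.9% → the Platform team
P3: the Platform team 77/111 = 69.4%, the Product team 78/135 = 57.8% → the Platform team
P2: the Platform team 251/444 = 56.5%, the Product team 191/431 = 44.3% → the Platform team
P1: the Platform team 598/1423 = 42.0%, the Product team 563/1054 = 53.4% → the Product team
Overall: the Platform team 2619/6201 = 42.2%, the Product team 1818/5284 = 34.4% → the Platform team
Neither sweeps: the Platform team wins 3 of 4 groups, the Product team wins 1. The Platform team wins overall but not every group — no Simpson reversal.

No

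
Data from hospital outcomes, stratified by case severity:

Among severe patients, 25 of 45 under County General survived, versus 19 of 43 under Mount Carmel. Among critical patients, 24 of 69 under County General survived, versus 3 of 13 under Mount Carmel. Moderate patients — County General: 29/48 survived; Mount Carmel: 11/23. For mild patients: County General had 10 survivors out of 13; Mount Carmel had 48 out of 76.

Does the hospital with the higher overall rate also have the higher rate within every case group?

Severe: County General 25/45 = 55.6%, Mount Carmel 19/43 = 44.2% → County General
Critical: County General 24/69 = 34.8%, Mount Carmel 3/13 = 23.1% → County General
Moderate: County General 29/48 = 60.4%, Mount Carmel 11/23 = 47.8% → County General
Mild: County General 10/13 = 76.9%, Mount Carmel 48/76 = 63.2% → County General
Overall: County General 88/175 = 50.3%, Mount Carmel 81/155 = 52.3% → Mount Carmel
County General wins each case group but Mount Carmel wins overall — the comparison reverses. County General's patients skew toward critical, which has a lower base rate.

No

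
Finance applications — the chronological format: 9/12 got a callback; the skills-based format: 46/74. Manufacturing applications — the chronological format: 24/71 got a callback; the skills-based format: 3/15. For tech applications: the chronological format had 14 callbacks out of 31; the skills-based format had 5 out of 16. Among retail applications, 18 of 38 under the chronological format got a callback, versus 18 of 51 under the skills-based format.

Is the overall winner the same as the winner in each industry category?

No

Finance: the chronological format 9/12 = 75.0%, the skills-based format 46/74 = 62.2% → the chronological format
Manufacturing: the chronological format 24/71 = 33.8%, the skills-based format 3/15 = 20.0% → the chronological format
Tech: the chronological format 14/31 = 45.2%, the skills-based format 5/16 = 31.2% → the chronological format
Retail: the chronological format 18/38 = 47.4%, the skills-based format 18/51 = 35.3% → the chronological format
Overall: the chronological format 65/152 = 42.8%, the skills-based format 72/156 = 46.2% → the skills-based format
The chronological format wins each industry group but the skills-based format wins overall — the comparison reverses. The chronological format's applications skew toward manufacturing, which has a lower base rate.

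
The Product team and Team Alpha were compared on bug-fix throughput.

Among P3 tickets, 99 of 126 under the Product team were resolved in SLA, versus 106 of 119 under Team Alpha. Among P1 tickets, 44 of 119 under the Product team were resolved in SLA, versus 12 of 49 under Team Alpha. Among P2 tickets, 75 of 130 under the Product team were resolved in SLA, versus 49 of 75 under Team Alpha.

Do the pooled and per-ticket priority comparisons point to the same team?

No

P3: the Product team 99/126 = 78.6%, Team Alpha 106/119 = 89.1% → Team Alpha
P1: the Product team 44/119 = 37.0%, Team Alpha 12/49 = 24.5% → the Product team
P2: the Product team 75/130 = 57.7%, Team Alpha 49/75 = 65.3% → Team Alpha
Overall: the Product team 218/375 = 58.1%, Team Alpha 167/243 = 68.7% → Team Alpha
Neither sweeps: the Product team wins 1 of 3 groups, Team Alpha wins 2. Team Alpha wins overall but not every group — no Simpson reversal.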